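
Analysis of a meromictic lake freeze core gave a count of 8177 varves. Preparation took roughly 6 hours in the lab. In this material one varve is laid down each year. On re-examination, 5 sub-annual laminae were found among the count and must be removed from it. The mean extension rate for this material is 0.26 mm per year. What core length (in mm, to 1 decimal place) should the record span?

2124.7 mm

Adjusted count: 8177 − 5 = 8172 varves.
Length ≈ 0.26 × 8172 = 2124.7 mm.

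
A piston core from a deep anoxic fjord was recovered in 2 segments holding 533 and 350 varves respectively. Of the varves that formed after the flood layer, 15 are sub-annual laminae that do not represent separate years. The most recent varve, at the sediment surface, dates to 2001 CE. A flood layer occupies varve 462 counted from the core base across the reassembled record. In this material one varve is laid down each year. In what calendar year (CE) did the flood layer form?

Total varves = 533 + 350 = 883.
Between varve 462 and the sediment surface there are 883 − 462 = 421 varves.
Excluding 15 false varves: 421 − 15 = 406.
2001 − 406 = 1595 CE.

1595 CE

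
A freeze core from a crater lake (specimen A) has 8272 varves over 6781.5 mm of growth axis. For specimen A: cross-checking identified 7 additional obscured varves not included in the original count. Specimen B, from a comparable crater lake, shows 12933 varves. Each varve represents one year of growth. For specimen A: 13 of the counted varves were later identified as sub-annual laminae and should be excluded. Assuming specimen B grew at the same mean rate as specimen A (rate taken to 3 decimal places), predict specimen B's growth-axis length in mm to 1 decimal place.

Specimen A: true varve count = 8272 − 13 + 7 = 8266.
A: Mean rate = 6781.5 mm / 8266 years ≈ 0.820 mm per year.
For B, 0.820 mm/year × 12933 years = 10605.1 mm.

10605.1 mm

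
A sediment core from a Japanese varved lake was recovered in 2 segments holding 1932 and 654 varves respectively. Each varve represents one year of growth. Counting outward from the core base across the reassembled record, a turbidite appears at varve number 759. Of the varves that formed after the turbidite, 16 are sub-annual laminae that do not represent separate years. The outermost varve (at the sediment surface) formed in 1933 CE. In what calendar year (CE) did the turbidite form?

Total varves = 1932 + 654 = 2586.
2586 − 759 = 1827 varves lie beyond the turbidite toward the sediment surface.
Excluding 16 false varves: 1827 − 16 = 1811.
1933 − 1811 = 122 CE.

122 CE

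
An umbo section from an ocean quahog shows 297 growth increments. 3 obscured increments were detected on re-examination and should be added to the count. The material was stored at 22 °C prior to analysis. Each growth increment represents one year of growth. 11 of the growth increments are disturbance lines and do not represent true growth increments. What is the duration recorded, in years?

289 yr

Correcting the raw count gives 297 − 11 + 3 = 289 true growth increments.
One growth increment per year makes the duration 289 years.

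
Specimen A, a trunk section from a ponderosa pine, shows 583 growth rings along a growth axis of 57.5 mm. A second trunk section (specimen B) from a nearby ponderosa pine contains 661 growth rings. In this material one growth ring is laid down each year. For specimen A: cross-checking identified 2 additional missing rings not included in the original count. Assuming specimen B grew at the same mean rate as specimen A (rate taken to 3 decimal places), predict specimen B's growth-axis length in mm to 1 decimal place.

Specimen A: after corrections the count is 583 + 2 = 585 growth rings.
A: Mean rate = 57.5 mm / 585 years ≈ 0.098 mm/yr.
B's length ≈ 0.098 × 661 = 64.8 mm.

64.8 mm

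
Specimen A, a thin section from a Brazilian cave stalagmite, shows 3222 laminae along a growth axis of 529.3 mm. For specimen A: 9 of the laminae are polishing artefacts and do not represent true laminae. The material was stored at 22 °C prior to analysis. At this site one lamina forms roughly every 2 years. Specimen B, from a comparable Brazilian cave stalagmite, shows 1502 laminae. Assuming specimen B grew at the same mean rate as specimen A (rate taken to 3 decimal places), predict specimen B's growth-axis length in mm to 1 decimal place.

Specimen A: true lamina count = 3222 − 9 = 3213.
Specimen A: at 2 years per lamina, 3213 × 2 = 6426 years.
A: 529.3 mm over 6426 years gives 529.3 / 6426 ≈ 0.082 mm/year.
Specimen B: at 2 years per lamina, 1502 × 2 = 3004 years. B's length ≈ 0.082 × 3004 = 246.3 mm.

246.3 mm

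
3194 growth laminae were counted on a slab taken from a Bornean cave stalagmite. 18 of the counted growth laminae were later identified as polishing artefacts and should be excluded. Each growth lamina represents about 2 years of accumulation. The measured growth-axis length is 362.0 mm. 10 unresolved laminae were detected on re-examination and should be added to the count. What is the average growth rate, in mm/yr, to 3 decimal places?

Adjusted count: 3194 − 18 + 10 = 3186 growth laminae.
At 2 years per growth lamina, 3186 × 2 = 6372 years.
Extension rate ≈ 362.0 / 6372 = 0.057 mm/yr.

0.057 mm/yr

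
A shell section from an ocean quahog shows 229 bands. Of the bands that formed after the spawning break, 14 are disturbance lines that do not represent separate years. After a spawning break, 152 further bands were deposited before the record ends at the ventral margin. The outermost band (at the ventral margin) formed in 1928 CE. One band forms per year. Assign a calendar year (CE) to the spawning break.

152 bands post-date the spawning break.
Excluding 14 false bands: 152 − 14 = 138.
1928 − 138 = 1790 CE.

1790 CE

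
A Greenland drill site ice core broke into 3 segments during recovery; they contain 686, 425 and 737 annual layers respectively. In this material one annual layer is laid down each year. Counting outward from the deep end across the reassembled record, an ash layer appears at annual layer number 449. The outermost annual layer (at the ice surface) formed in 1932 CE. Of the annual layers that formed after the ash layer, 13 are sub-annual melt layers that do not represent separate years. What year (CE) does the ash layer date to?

546 CE

Total annual layers = 686 + 425 + 737 = 1848.
Between annual layer 449 and the ice surface there are 1848 − 449 = 1399 annual layers.
Excluding 13 false annual layers: 1399 − 13 = 1386.
Counting back 1386 years from 1932 CE places the ash layer in 1932 − 1386 = 546 CE.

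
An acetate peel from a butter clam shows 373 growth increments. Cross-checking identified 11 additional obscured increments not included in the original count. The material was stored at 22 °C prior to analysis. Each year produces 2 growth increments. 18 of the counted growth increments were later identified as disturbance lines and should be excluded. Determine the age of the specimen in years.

Correcting the raw count gives 373 − 18 + 11 = 366 true growth increments.
366 growth increments at 2 per year is 366 / 2 = 183 years.

183 yr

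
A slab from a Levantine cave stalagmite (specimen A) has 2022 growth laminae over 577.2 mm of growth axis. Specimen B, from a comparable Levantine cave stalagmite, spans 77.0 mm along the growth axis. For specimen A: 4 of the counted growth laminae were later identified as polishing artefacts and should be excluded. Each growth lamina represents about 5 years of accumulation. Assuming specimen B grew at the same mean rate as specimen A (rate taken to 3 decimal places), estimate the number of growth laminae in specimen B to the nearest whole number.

Specimen A: correcting the raw count gives 2022 − 4 = 2018 true growth laminae.
Specimen A: multiplying by 5 years per growth lamina: 2018 × 5 = 10090 years.
A: Mean rate = 577.2 mm / 10090 years ≈ 0.057 mm/year.
Specimen B: 77.0 mm / 0.057 mm per year = 1350.88 years; at 5 years per growth lamina that is 1350.88 / 5 ≈ 270 growth laminae.

270 growth laminae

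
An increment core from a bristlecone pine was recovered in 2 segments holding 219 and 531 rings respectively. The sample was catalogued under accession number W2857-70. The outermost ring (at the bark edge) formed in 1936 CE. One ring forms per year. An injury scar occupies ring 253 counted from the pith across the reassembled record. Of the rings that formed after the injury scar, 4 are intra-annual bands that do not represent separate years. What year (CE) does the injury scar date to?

Total rings = 219 + 531 = 750.
The injury scar sits at ring 253 from the pith, so 750 − 253 = 497 rings formed after it.
497 − 4 false = 493 true rings after the injury scar.
The ring at the bark edge is 1936 CE, so the injury scar dates to 1936 − 493 = 1443 CE.

1443 CE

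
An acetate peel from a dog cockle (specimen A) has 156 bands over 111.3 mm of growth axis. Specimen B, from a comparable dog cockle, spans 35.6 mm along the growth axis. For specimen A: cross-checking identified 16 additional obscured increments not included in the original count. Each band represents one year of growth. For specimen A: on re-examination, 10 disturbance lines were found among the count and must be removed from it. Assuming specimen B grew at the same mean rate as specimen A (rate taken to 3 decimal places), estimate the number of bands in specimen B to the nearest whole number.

52 bands

Specimen A: true band count = 156 − 10 + 16 = 162.
A: 111.3 mm over 162 years gives 111.3 / 162 ≈ 0.687 mm per year.
For B, 35.6 / 0.687 = 51.82 years ≈ 52 bands.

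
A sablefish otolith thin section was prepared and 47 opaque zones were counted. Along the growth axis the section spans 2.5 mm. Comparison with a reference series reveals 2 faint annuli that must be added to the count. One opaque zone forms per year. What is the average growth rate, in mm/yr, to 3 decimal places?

After corrections the count is 47 + 2 = 49 opaque zones.
Mean rate = 2.5 mm / 49 years ≈ 0.051 mm/yr.

0.051 mm/yr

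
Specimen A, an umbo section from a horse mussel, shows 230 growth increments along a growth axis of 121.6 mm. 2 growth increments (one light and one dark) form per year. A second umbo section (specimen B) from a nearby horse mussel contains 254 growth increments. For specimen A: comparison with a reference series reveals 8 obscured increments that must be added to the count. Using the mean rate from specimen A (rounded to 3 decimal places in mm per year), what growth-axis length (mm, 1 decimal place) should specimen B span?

Specimen A: correcting the raw count gives 230 + 8 = 238 true growth increments.
Specimen A: dividing by 2 growth increments per year: 238 / 2 = 119 years.
A: Mean rate = 121.6 mm / 119 years ≈ 1.022 mm/year.
Specimen B: 254 growth increments at 2 per year is 254 / 2 = 127 years. Length of B = 1.022 × 127 = 129.8 mm.

129.8 mm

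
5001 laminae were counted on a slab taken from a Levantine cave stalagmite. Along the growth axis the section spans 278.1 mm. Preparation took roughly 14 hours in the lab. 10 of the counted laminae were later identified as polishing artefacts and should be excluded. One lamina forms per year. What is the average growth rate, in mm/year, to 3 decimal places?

0.056 mm/year

True lamina count = 5001 − 10 = 4991.
278.1 mm over 4991 years gives 278.1 / 4991 ≈ 0.056 mm/year.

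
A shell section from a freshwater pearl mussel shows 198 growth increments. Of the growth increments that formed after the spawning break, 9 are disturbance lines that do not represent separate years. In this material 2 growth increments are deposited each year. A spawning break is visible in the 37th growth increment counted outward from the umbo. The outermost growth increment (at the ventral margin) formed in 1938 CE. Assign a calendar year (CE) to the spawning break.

Between growth increment 37 and the ventral margin there are 198 − 37 = 161 growth increments.
Excluding 9 false growth increments: 161 − 9 = 152.
With 2 growth increments per year, 152 / 2 = 76 years.
Counting back 76 years from 1938 CE places the spawning break in 1938 − 76 = 1862 CE.

1862 CE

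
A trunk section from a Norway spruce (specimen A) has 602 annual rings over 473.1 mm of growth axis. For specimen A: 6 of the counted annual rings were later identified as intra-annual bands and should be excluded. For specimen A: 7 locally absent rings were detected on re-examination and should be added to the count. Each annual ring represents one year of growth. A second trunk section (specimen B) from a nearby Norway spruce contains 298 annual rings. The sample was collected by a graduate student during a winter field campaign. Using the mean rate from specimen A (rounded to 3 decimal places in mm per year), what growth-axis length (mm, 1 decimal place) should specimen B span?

Specimen A: adjusted count: 602 − 6 + 7 = 603 annual rings.
A: 473.1 mm over 603 years gives 473.1 / 603 ≈ 0.785 mm/yr.
Length of B = 0.785 × 298 = 233.9 mm.

233.9 mm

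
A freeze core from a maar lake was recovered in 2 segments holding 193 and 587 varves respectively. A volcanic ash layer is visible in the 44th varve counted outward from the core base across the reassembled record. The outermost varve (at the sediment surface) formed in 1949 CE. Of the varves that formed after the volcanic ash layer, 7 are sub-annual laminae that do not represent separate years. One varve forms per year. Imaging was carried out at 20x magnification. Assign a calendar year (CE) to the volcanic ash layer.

1220 CE

Total varves = 193 + 587 = 780.
780 − 44 = 736 varves lie beyond the volcanic ash layer toward the sediment surface.
736 − 7 false = 729 true varves after the volcanic ash layer.
The varve at the sediment surface is 1949 CE, so the volcanic ash layer dates to 1949 − 729 = 1220 CE.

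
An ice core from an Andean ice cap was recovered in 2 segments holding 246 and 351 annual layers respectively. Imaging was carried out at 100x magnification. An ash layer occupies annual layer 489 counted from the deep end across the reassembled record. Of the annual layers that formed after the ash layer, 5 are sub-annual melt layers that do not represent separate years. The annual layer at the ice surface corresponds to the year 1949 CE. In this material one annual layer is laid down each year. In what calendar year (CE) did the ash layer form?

Total annual layers = 246 + 351 = 597.
Between annual layer 489 and the ice surface there are 597 − 489 = 108 annual layers.
Removing the 5 false annual layers leaves 108 − 5 = 103 true annual layers beyond the ash layer.
1949 − 103 = 1846 CE.

1846 CE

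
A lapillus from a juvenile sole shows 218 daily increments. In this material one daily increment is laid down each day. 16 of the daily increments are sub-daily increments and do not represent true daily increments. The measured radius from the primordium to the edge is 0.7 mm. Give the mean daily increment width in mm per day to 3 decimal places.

0.003 mm per day

True daily increment count = 218 − 16 = 202.
Mean rate = 0.7 mm / 202 days ≈ 0.003 mm per day.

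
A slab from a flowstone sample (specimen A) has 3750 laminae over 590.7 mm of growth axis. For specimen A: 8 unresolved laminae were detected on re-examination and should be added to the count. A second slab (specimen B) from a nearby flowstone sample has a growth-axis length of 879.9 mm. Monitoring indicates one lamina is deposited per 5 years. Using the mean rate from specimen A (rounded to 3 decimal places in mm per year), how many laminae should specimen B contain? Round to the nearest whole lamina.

Specimen A: correcting the raw count gives 3750 + 8 = 3758 true laminae.
Specimen A: 3758 laminae at 5 years each span 3758 × 5 = 18790 years.
A: Mean rate = 590.7 mm / 18790 years ≈ 0.031 mm/year.
B spans 879.9 / 0.031 = 28383.87 years; at 5 years per lamina that is 28383.87 / 5 ≈ 5677 laminae.

5677 laminae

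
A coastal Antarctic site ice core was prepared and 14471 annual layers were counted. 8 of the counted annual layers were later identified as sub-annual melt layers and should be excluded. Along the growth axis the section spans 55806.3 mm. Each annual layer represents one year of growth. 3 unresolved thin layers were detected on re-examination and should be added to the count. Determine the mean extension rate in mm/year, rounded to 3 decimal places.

Adjusted count: 14471 − 8 + 3 = 14466 annual layers.
55806.3 mm over 14466 years gives 55806.3 / 14466 ≈ 3.858 mm/year.

3.858 mm/year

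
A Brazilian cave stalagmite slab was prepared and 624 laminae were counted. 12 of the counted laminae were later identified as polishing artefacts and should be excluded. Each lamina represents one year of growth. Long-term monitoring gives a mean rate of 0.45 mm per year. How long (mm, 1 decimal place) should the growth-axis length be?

275.4 mm

True lamina count = 624 − 12 = 612.
612 years at 0.45 mm/year gives 0.45 × 612 = 275.4 mm.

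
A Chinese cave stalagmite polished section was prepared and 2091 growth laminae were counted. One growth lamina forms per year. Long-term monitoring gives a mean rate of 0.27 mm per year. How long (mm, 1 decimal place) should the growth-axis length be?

564.6 mm

The record spans 2091 years at 0.27 mm per year.
2091 years at 0.27 mm/year gives 0.27 × 2091 = 564.6 mm.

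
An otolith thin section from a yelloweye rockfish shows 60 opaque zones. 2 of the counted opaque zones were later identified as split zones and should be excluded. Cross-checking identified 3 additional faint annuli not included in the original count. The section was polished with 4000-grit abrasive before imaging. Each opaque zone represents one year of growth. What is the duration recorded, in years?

True opaque zone count = 60 − 2 + 3 = 61.
At one opaque zone per year, that is 61 years.

61 yr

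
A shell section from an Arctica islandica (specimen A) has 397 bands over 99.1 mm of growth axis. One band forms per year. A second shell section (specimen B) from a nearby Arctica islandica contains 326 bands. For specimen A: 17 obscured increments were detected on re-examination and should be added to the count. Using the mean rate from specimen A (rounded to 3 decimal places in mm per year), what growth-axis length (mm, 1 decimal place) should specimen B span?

77.9 mm

Specimen A: correcting the raw count gives 397 + 17 = 414 true bands.
A: Extension rate ≈ 99.1 / 414 = 0.239 mm/year.
For B, 0.239 mm/year × 326 years = 77.9 mm.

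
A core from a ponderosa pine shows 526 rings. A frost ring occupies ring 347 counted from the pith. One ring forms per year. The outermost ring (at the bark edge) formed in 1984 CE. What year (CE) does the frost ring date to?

1805 CE

Between ring 347 and the bark edge there are 526 − 347 = 179 rings.
1984 − 179 = 1805 CE.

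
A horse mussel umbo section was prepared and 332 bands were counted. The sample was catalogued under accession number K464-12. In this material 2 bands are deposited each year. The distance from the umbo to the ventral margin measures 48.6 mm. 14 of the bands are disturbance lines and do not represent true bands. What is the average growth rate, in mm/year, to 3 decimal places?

0.306 mm/year

Correcting the raw count gives 332 − 14 = 318 true bands.
318 bands at 2 per year is 318 / 2 = 159 years.
Extension rate ≈ 48.6 / 159 = 0.306 mm/year.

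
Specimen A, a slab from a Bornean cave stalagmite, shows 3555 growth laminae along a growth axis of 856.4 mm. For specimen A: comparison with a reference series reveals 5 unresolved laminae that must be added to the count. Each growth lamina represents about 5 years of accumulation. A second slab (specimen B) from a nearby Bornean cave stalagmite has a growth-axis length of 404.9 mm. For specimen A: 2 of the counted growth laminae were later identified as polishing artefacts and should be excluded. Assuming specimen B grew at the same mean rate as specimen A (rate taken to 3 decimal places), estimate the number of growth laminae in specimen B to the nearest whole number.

Specimen A: correcting the raw count gives 3555 − 2 + 5 = 3558 true growth laminae.
Specimen A: multiplying by 5 years per growth lamina: 3558 × 5 = 17790 years.
A: Mean rate = 856.4 mm / 17790 years ≈ 0.048 mm/year.
For B, 404.9 / 0.048 = 8435.42 years; at 5 years per growth lamina that is 8435.42 / 5 ≈ 1687 growth laminae.

1687 growth laminae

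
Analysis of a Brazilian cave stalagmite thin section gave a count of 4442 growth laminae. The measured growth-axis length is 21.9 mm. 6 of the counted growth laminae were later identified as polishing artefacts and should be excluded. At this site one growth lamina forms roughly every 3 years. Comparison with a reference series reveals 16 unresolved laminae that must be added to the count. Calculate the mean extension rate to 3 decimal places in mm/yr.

Adjusted count: 4442 − 6 + 16 = 4452 growth laminae.
4452 growth laminae at 3 years each span 4452 × 3 = 13356 years.
Mean rate = 21.9 mm / 13356 years ≈ 0.002 mm/yr.

0.002 mm/yr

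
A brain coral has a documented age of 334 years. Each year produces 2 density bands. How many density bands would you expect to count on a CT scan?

668 density bands

Expected density bands: 334 × 2 = 668.
So 668 density bands should be present.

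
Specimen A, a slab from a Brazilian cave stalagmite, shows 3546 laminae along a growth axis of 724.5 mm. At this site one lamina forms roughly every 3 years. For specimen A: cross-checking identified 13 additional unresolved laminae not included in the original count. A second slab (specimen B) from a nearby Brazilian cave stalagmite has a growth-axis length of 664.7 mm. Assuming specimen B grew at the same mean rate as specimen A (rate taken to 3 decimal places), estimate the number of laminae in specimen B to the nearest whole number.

Specimen A: true lamina count = 3546 + 13 = 3559.
Specimen A: at 3 years per lamina, 3559 × 3 = 10677 years.
A: 724.5 mm over 10677 years gives 724.5 / 10677 ≈ 0.068 mm/yr.
Specimen B: 664.7 mm / 0.068 mm per year = 9775.00 years; at 3 years per lamina that is 9775.00 / 3 ≈ 3258 laminae.

3258 laminae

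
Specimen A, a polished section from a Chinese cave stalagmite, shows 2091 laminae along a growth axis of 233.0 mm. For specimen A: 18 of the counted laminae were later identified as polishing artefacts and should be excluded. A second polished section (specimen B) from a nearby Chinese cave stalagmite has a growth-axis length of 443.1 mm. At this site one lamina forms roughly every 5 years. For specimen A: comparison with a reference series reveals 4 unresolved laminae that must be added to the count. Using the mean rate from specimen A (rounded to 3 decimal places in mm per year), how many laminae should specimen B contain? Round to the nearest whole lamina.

4028 laminae

Specimen A: correcting the raw count gives 2091 − 18 + 4 = 2077 true laminae.
Specimen A: at 5 years per lamina, 2077 × 5 = 10385 years.
A: Extension rate ≈ 233.0 / 10385 = 0.022 mm/year.
Specimen B: 443.1 mm / 0.022 mm per year = 20140.91 years; at 5 years per lamina that is 20140.91 / 5 ≈ 4028 laminae.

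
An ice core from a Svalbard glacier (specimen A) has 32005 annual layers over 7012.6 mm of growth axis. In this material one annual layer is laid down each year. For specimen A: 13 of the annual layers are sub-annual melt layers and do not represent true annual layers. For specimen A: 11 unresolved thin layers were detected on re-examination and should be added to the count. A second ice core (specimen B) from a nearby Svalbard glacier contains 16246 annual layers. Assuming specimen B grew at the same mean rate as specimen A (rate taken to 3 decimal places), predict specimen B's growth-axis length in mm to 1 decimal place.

Specimen A: correcting the raw count gives 32005 − 13 + 11 = 32003 true annual layers.
A: Mean rate = 7012.6 mm / 32003 years ≈ 0.219 mm/year.
For B, 0.219 mm/year × 16246 years = 3557.9 mm.

3557.9 mm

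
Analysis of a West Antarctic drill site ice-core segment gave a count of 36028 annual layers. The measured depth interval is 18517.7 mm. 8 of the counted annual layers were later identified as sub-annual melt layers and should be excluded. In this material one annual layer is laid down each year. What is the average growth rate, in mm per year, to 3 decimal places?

0.514 mm per year

Correcting the raw count gives 36028 − 8 = 36020 true annual layers.
Extension rate ≈ 18517.7 / 36020 = 0.514 mm per year.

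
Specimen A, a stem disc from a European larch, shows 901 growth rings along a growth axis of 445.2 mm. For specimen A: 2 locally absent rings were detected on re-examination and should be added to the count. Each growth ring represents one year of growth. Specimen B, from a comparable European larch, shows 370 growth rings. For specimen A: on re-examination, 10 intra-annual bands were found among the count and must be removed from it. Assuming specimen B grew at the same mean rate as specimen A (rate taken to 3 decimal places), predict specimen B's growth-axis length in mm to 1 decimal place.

184.6 mm

Specimen A: correcting the raw count gives 901 − 10 + 2 = 893 true growth rings.
A: Extension rate ≈ 445.2 / 893 = 0.499 mm per year.
B's length ≈ 0.499 × 370 = 184.6 mm.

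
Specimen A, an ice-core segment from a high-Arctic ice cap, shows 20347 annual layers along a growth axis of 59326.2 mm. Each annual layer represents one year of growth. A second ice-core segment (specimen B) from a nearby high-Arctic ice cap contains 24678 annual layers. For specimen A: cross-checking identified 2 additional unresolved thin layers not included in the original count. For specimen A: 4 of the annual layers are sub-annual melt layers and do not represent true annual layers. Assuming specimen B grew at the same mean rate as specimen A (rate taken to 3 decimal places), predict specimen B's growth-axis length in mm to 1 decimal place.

71961.0 mm

Specimen A: correcting the raw count gives 20347 − 4 + 2 = 20345 true annual layers.
A: 59326.2 mm over 20345 years gives 59326.2 / 20345 ≈ 2.916 mm per year.
B's length ≈ 2.916 × 24678 = 71961.0 mm.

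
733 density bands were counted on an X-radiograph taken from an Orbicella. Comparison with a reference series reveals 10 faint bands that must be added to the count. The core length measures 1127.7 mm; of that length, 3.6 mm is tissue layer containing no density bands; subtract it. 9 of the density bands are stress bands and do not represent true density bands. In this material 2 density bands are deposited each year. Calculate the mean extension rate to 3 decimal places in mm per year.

Correcting the raw count gives 733 − 9 + 10 = 734 true density bands.
734 density bands at 2 per year is 734 / 2 = 367 years.
The growth record spans 1127.7 − 3.6 = 1124.1 mm.
Extension rate ≈ 1124.1 / 367 = 3.063 mm per year.

3.063 mm per year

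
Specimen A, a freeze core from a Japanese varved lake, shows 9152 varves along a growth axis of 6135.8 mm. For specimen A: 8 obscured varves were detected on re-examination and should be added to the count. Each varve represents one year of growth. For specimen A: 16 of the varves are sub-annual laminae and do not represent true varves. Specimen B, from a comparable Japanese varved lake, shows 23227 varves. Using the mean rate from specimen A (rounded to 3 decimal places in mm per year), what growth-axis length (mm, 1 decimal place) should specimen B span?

15585.3 mm

Specimen A: after corrections the count is 9152 − 16 + 8 = 9144 varves.
A: Mean rate = 6135.8 mm / 9144 years ≈ 0.671 mm/year.
Length of B = 0.671 × 23227 = 15585.3 mm.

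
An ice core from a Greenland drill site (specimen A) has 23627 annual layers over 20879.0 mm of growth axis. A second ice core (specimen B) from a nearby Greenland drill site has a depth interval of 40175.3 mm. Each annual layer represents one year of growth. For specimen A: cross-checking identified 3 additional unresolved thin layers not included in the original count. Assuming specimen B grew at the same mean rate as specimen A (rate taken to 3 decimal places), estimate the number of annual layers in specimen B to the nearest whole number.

45447 annual layers

Specimen A: after corrections the count is 23627 + 3 = 23630 annual layers.
A: Extension rate ≈ 20879.0 / 23630 = 0.884 mm/year.
For B, 40175.3 / 0.884 = 45447.17 years ≈ 45447 annual layers.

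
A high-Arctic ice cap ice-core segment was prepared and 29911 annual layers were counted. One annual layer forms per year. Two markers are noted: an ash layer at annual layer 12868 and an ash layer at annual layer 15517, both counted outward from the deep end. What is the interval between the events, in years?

2649 yr

The two markers are separated by 15517 − 12868 = 2649 annual layers.
At one annual layer per year, 2649 years elapsed between them.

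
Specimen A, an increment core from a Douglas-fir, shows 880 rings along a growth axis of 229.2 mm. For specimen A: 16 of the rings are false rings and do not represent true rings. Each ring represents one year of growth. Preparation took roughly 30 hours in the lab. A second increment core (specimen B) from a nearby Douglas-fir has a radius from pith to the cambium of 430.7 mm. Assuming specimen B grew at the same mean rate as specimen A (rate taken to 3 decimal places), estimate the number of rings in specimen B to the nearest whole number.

Specimen A: adjusted count: 880 − 16 = 864 rings.
A: 229.2 mm over 864 years gives 229.2 / 864 ≈ 0.265 mm per year.
For B, 430.7 / 0.265 = 1625.28 years ≈ 1625 rings.

1625 rings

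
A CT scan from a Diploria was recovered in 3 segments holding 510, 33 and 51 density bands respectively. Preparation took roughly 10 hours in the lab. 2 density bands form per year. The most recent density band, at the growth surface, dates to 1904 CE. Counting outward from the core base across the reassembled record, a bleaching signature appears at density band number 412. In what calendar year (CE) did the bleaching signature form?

1813 CE

Total density bands = 510 + 33 + 51 = 594.
The bleaching signature sits at density band 412 from the core base, so 594 − 412 = 182 density bands formed after it.
Dividing by 2 density bands per year: 182 / 2 = 91 years.
The density band at the growth surface is 1904 CE, so the bleaching signature dates to 1904 − 91 = 1813 CE.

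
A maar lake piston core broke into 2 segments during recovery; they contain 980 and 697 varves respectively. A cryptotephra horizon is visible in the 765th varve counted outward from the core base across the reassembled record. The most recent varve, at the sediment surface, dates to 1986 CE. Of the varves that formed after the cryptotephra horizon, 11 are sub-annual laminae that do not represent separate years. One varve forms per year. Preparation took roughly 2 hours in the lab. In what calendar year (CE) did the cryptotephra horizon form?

1085 CE

Total varves = 980 + 697 = 1677.
1677 − 765 = 912 varves lie beyond the cryptotephra horizon toward the sediment surface.
Excluding 11 false varves: 912 − 11 = 901.
Counting back 901 years from 1986 CE places the cryptotephra horizon in 1986 − 901 = 1085 CE.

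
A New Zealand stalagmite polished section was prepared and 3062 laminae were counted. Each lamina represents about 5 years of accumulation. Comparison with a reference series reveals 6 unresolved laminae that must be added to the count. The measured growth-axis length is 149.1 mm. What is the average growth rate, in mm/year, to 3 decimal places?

0.010 mm/year

After corrections the count is 3062 + 6 = 3068 laminae.
Multiplying by 5 years per lamina: 3068 × 5 = 15340 years.
Mean rate = 149.1 mm / 15340 years ≈ 0.010 mm/year.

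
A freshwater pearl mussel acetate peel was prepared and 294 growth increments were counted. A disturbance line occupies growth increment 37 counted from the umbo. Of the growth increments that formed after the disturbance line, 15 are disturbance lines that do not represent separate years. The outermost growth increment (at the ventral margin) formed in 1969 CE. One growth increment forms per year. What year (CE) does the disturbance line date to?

1727 CE

Between growth increment 37 and the ventral margin there are 294 − 37 = 257 growth increments.
Excluding 15 false growth increments: 257 − 15 = 242.
The growth increment at the ventral margin is 1969 CE, so the disturbance line dates to 1969 − 242 = 1727 CE.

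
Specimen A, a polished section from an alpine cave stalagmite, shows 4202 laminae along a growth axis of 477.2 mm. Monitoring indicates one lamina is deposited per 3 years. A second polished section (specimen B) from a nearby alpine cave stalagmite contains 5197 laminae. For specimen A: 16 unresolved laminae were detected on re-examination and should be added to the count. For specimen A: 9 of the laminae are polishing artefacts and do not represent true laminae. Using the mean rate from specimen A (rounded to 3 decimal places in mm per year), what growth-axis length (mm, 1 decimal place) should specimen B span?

Specimen A: correcting the raw count gives 4202 − 9 + 16 = 4209 true laminae.
Specimen A: at 3 years per lamina, 4209 × 3 = 12627 years.
A: Extension rate ≈ 477.2 / 12627 = 0.038 mm/yr.
Specimen B: 5197 laminae at 3 years each span 5197 × 3 = 15591 years. For B, 0.038 mm/year × 15591 years = 592.5 mm.

592.5 mm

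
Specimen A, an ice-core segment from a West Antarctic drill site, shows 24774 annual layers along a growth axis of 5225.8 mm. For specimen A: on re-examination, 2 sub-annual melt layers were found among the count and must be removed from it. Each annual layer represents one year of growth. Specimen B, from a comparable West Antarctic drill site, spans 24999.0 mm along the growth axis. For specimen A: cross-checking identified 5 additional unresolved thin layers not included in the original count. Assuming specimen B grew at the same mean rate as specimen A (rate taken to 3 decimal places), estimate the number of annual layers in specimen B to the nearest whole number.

Specimen A: true annual layer count = 24774 − 2 + 5 = 24777.
A: Extension rate ≈ 5225.8 / 24777 = 0.211 mm per year.
B spans 24999.0 / 0.211 = 118478.67 years ≈ 118479 annual layers.

118479 annual layers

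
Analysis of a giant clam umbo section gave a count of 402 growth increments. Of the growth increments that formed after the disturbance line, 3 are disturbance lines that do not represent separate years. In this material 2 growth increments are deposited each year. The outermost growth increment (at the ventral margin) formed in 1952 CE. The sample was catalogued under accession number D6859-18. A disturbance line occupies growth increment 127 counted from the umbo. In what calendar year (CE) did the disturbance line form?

402 − 127 = 275 growth increments lie beyond the disturbance line toward the ventral margin.
Removing the 3 false growth increments leaves 275 − 3 = 272 true growth increments beyond the disturbance line.
272 growth increments at 2 per year is 272 / 2 = 136 years.
The growth increment at the ventral margin is 1952 CE, so the disturbance line dates to 1952 − 136 = 1816 CE.

1816 CE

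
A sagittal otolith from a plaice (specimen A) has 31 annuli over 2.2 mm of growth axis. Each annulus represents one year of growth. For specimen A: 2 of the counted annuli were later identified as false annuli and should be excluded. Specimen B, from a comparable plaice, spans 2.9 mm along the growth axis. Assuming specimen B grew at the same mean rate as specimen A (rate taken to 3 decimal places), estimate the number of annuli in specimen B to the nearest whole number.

Specimen A: after corrections the count is 31 − 2 = 29 annuli.
A: 2.2 mm over 29 years gives 2.2 / 29 ≈ 0.076 mm/yr.
For B, 2.9 / 0.076 = 38.16 years ≈ 38 annuli.

38 annuli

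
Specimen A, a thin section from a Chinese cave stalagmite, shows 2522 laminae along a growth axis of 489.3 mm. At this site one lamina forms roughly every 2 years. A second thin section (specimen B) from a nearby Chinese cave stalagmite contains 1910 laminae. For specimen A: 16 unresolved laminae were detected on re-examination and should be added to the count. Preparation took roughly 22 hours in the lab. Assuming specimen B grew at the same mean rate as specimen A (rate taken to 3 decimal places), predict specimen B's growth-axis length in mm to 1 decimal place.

366.7 mm

Specimen A: after corrections the count is 2522 + 16 = 2538 laminae.
Specimen A: at 2 years per lamina, 2538 × 2 = 5076 years.
A: Mean rate = 489.3 mm / 5076 years ≈ 0.096 mm/year.
Specimen B: 1910 laminae at 2 years each span 1910 × 2 = 3820 years. B's length ≈ 0.096 × 3820 = 366.7 mm.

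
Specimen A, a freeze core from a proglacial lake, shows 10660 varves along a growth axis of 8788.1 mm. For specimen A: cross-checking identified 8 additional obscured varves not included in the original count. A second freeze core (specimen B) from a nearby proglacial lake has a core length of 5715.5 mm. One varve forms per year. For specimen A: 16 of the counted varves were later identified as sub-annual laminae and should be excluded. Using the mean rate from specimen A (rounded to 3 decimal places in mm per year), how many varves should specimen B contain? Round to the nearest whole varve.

Specimen A: true varve count = 10660 − 16 + 8 = 10652.
A: 8788.1 mm over 10652 years gives 8788.1 / 10652 ≈ 0.825 mm per year.
For B, 5715.5 / 0.825 = 6927.88 years ≈ 6928 varves.

6928 varves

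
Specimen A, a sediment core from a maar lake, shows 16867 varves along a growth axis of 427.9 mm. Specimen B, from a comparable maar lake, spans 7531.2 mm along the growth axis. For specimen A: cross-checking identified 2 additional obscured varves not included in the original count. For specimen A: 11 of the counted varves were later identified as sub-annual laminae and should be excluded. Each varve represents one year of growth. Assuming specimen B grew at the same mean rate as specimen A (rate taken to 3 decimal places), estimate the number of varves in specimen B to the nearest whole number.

301248 varves

Specimen A: after corrections the count is 16867 − 11 + 2 = 16858 varves.
A: Mean rate = 427.9 mm / 16858 years ≈ 0.025 mm per year.
Specimen B: 7531.2 mm / 0.025 mm per year = 301248.00 years ≈ 301248 varves.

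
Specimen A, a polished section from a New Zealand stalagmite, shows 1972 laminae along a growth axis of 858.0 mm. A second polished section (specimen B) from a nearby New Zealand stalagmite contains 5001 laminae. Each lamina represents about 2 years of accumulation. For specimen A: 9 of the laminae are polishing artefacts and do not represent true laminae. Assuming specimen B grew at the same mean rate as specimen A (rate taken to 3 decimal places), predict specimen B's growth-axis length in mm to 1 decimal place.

Specimen A: after corrections the count is 1972 − 9 = 1963 laminae.
Specimen A: at 2 years per lamina, 1963 × 2 = 3926 years.
A: Extension rate ≈ 858.0 / 3926 = 0.219 mm/year.
Specimen B: 5001 laminae at 2 years each span 5001 × 2 = 10002 years. Length of B = 0.219 × 10002 = 2190.4 mm.

2190.4 mm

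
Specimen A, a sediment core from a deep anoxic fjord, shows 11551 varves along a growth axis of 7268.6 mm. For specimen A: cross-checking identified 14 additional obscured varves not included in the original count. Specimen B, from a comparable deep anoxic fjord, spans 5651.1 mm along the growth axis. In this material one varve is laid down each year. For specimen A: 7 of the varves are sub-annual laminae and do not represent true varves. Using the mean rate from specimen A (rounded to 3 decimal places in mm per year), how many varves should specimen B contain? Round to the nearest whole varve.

Specimen A: after corrections the count is 11551 − 7 + 14 = 11558 varves.
A: 7268.6 mm over 11558 years gives 7268.6 / 11558 ≈ 0.629 mm/yr.
Specimen B: 5651.1 mm / 0.629 mm per year = 8984.26 years ≈ 8984 varves.

8984 varves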